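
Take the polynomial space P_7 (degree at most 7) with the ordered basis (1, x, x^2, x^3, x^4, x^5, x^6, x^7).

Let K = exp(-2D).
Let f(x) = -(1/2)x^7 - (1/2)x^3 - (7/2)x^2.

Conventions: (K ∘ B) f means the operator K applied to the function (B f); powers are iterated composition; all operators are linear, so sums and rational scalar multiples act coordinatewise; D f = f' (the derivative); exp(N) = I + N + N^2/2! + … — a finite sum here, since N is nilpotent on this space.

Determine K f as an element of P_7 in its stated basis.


the result is g(x) = -(1/2)x^7 + 7x^6 - 42x^5 + 140x^4 - (561/2)x^3 + (671/2)x^2 - 216x + 54

order-1 term: 7x^6 + 3x^2 + 14x
order-2 term: -42x^5 - 6x - 14
order-3 term: 140x^4 + 4
order-4 term: -280x^3
order-5 term: 336x^2
order-6 term: -224x
order-7 term: 64
the series for exp(-2D) f terminates at order 7
exp(-2D) f = -(1/2)x^7 + 7x^6 - 42x^5 + 140x^4 - (561/2)x^3 + (671/2)x^2 - 216x + 54


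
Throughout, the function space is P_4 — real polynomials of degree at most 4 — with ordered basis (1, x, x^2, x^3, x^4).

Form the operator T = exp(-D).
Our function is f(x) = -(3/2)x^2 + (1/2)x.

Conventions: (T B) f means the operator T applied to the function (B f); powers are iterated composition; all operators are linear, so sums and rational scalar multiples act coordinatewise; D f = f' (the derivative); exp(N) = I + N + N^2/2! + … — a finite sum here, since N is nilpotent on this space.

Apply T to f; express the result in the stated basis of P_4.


order-1 term: 3x - 1/2
order-2 term: -3/2
the series for exp(-D) f terminates at order 2
exp(-D) f = -(3/2)x^2 + (7/2)x - 2

g(x) = -(3/2)x^2 + (7/2)x - 2


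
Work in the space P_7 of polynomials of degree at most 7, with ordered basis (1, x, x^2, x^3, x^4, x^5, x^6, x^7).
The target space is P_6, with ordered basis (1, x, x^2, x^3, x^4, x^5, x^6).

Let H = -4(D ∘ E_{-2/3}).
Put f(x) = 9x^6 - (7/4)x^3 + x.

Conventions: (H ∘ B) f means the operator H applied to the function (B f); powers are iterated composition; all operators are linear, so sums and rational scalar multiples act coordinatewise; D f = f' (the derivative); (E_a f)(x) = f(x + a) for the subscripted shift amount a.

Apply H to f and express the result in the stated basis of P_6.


E_{-2/3} f = 9x^6 - 36x^5 + 60x^4 - (661/12)x^3 + (181/6)x^2 - (76/9)x + 52/81
D E_{-2/3} f = 54x^5 - 180x^4 + 240x^3 - (661/4)x^2 + (181/3)x - 76/9
(-4(D ∘ E_{-2/3})) f = -216x^5 + 720x^4 - 960x^3 + 661x^2 - (724/3)x + 304/9

the result is g(x) = -216x^5 + 720x^4 - 960x^3 + 661x^2 - (724/3)x + 304/9


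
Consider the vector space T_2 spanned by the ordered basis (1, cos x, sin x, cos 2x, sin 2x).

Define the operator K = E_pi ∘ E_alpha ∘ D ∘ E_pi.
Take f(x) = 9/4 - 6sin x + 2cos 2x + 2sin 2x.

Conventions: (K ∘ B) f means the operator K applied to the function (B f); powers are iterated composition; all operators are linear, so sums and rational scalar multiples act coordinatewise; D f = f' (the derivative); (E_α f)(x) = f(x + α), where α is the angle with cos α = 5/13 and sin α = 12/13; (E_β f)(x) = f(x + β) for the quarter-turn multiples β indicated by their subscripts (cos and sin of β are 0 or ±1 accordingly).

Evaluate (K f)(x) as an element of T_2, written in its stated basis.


E_pi f = 9/4 + 6sin x + 2cos 2x + 2sin 2x
D E_pi f = 6cos x + 4cos 2x - 4sin 2x
E_alpha (D ∘ E_pi) f = (30/13)cos x - (72/13)sin x - (956/169)cos 2x - (4/169)sin 2x
E_pi (E_alpha ∘ D ∘ E_pi) f = -(30/13)cos x + (72/13)sin x - (956/169)cos 2x - (4/169)sin 2x

the result is g(x) = -(30/13)cos x + (72/13)sin x - (956/169)cos 2x - (4/169)sin 2x


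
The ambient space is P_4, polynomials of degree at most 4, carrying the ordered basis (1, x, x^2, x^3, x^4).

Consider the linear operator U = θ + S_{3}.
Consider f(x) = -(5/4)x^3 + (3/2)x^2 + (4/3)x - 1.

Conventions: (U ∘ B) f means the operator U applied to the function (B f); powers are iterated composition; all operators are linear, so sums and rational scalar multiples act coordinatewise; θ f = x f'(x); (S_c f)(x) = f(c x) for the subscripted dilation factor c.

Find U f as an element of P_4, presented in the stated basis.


θ f = -(15/4)x^3 + 3x^2 + (4/3)x
S_{3} f = -(135/4)x^3 + (27/2)x^2 + 4x - 1
(θ + S_{3}) f = -(75/2)x^3 + (33/2)x^2 + (16/3)x - 1

the image equals g(x) = -(75/2)x^3 + (33/2)x^2 + (16/3)x - 1


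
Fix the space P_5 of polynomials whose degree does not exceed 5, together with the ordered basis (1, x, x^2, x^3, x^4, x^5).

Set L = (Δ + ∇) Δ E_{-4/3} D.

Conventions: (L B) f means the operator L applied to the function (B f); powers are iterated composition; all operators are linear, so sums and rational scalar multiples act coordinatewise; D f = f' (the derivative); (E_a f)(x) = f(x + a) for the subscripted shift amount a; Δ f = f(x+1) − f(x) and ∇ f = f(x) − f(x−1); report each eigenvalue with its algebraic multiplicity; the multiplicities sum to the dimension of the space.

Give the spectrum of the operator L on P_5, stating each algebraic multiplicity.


image of 1: 0
image of x: 0
image of x^2: 0
image of x^3: 12
image of x^4: 48x - 40
image of x^5: 120x^2 - 200x + 400/3
the matrix is upper triangular; its diagonal is (0, 0, 0, 0, 0, 0)
for a triangular matrix the eigenvalues are the diagonal entries, with algebraic multiplicity their repetition count

λ = 0 (multiplicity 6)


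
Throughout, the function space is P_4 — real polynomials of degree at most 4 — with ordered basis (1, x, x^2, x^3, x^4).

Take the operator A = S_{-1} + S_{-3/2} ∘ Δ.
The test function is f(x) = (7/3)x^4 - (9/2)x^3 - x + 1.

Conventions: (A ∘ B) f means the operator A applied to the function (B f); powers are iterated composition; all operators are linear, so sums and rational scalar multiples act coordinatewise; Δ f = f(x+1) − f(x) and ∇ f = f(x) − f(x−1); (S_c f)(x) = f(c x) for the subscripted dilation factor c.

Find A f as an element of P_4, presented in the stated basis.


S_{-1} f = (7/3)x^4 + (9/2)x^3 + x + 1
Δ f = (28/3)x^3 + (1/2)x^2 - (25/6)x - 19/6
S_{-3/2} Δ f = -(63/2)x^3 + (9/8)x^2 + (25/4)x - 19/6
(S_{-1} + S_{-3/2} ∘ Δ) f = (7/3)x^4 - 27x^3 + (9/8)x^2 + (29/4)x - 13/6

g(x) = (7/3)x^4 - 27x^3 + (9/8)x^2 + (29/4)x - 13/6


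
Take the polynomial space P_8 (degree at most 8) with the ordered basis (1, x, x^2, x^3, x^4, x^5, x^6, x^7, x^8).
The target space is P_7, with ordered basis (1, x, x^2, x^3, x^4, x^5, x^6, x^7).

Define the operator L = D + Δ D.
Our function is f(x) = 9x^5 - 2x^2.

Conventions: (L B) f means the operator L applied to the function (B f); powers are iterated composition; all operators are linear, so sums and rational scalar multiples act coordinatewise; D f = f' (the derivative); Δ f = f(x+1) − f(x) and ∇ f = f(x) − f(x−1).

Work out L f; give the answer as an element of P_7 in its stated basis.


g(x) = 45x^4 + 180x^3 + 270x^2 + 176x + 41

D f = 45x^4 - 4x
D f = 45x^4 - 4x
Δ D f = 180x^3 + 270x^2 + 180x + 41
(D + Δ D) f = 45x^4 + 180x^3 + 270x^2 + 176x + 41


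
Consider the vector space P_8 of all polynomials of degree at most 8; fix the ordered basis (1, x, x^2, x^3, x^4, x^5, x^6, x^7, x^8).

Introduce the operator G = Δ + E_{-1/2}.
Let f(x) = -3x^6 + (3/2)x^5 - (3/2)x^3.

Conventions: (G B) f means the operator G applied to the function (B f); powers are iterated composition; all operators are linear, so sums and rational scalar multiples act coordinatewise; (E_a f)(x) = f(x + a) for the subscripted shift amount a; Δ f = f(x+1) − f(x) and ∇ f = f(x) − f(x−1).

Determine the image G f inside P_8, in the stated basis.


the image equals g(x) = -3x^6 - (15/2)x^5 - (105/2)x^4 - (141/4)x^3 - (591/16)x^2 - (483/32)x - 93/32

Δ f = -18x^5 - (75/2)x^4 - 45x^3 - (69/2)x^2 - 15x - 3
E_{-1/2} f = -3x^6 + (21/2)x^5 - 15x^4 + (39/4)x^3 - (39/16)x^2 - (3/32)x + 3/32
(Δ + E_{-1/2}) f = -3x^6 - (15/2)x^5 - (105/2)x^4 - (141/4)x^3 - (591/16)x^2 - (483/32)x - 93/32


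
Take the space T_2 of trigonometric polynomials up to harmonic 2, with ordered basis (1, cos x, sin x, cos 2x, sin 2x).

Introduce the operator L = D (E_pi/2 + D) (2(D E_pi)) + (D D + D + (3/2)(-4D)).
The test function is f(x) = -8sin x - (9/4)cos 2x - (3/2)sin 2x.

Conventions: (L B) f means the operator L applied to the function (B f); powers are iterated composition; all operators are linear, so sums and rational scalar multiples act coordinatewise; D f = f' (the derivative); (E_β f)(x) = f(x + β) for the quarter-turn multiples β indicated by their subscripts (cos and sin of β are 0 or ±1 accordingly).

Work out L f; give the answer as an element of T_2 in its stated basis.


E_pi f = 8sin x - (9/4)cos 2x - (3/2)sin 2x
D E_pi f = 8cos x - 3cos 2x + (9/2)sin 2x
(2(D E_pi)) f = 16cos x - 6cos 2x + 9sin 2x
E_pi/2 (2(D E_pi)) f = -16sin x + 6cos 2x - 9sin 2x
D (2(D E_pi)) f = -16sin x + 18cos 2x + 12sin 2x
(E_pi/2 + D) (2(D E_pi)) f = -32sin x + 24cos 2x + 3sin 2x
D (E_pi/2 + D) (2(D E_pi)) f = -32cos x + 6cos 2x - 48sin 2x
D f = -8cos x - 3cos 2x + (9/2)sin 2x
D D f = 8sin x + 9cos 2x + 6sin 2x
D f = -8cos x - 3cos 2x + (9/2)sin 2x
D f = -8cos x - 3cos 2x + (9/2)sin 2x
(-4D) f = 32cos x + 12cos 2x - 18sin 2x
((3/2)(-4D)) f = 48cos x + 18cos 2x - 27sin 2x
(D D + D + (3/2)(-4D)) f = 40cos x + 8sin x + 24cos 2x - (33/2)sin 2x
(D (E_pi/2 + D) (2(D E_pi)) + (D D + D + (3/2)(-4D))) f = 8cos x + 8sin x + 30cos 2x - (129/2)sin 2x

the result is g(x) = 8cos x + 8sin x + 30cos 2x - (129/2)sin 2x


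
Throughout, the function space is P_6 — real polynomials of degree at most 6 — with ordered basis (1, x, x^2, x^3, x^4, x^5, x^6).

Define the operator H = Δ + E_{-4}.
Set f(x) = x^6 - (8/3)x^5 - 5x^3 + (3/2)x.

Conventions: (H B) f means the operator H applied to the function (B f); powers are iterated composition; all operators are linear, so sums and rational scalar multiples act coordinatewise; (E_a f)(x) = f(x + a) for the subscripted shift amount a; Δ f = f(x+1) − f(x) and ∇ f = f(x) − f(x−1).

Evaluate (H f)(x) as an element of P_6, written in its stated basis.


Δ f = 6x^5 + (5/3)x^4 - (20/3)x^3 - (80/3)x^2 - (67/3)x - 31/6
E_{-4} f = x^6 - (80/3)x^5 + (880/3)x^4 - (5135/3)x^3 + (16820/3)x^2 - (58775/6)x + 21422/3
(Δ + E_{-4}) f = x^6 - (62/3)x^5 + 295x^4 - (5155/3)x^3 + 5580x^2 - (58909/6)x + 14271/2

g(x) = x^6 - (62/3)x^5 + 295x^4 - (5155/3)x^3 + 5580x^2 - (58909/6)x + 14271/2


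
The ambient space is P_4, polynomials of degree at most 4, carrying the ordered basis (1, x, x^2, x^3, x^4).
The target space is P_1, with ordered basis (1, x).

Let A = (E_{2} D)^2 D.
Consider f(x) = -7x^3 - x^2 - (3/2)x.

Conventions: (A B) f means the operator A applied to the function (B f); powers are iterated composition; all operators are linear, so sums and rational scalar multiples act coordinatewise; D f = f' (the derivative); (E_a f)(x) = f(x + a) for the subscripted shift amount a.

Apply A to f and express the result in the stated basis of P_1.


D f = -21x^2 - 2x - 3/2
D D f = -42x - 2
E_{2} D D f = -42x - 86
D (E_{2} D) D f = -42
E_{2} D (E_{2} D) D f = -42

g(x) = -42


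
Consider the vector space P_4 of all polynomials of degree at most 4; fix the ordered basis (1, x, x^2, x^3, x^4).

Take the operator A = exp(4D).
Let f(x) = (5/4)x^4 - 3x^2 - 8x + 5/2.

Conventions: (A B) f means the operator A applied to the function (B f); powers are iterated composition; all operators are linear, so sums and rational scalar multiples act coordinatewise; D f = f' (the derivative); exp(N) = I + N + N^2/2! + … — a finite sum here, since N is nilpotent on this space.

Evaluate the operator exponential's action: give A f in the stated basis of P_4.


order-1 term: 20x^3 - 24x - 32
order-2 term: 120x^2 - 48
order-3 term: 320x
order-4 term: 320
the series for exp(4D) f terminates at order 4
exp(4D) f = (5/4)x^4 + 20x^3 + 117x^2 + 288x + 485/2

the result is g(x) = (5/4)x^4 + 20x^3 + 117x^2 + 288x + 485/2


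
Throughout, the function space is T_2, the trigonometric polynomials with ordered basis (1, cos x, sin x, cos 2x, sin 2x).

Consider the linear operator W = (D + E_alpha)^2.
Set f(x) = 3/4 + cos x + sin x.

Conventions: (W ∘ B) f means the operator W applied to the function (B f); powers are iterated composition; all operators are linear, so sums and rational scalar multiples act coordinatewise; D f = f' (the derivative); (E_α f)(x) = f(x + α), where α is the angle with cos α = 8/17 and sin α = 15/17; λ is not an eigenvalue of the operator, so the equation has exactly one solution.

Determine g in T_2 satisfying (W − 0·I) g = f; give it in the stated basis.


the result is g(x) = 3/4 - (23/64)cos x - (7/64)sin x

write g with unknown coordinates in the stated basis and equate coefficients in (W − 0·I) g = f
solving from the highest basis element down gives g = 3/4 - (23/64)cos x - (7/64)sin x
check: W g = 3/4 + cos x + sin x
so W g − 0·g = 3/4 + cos x + sin x = f ✓


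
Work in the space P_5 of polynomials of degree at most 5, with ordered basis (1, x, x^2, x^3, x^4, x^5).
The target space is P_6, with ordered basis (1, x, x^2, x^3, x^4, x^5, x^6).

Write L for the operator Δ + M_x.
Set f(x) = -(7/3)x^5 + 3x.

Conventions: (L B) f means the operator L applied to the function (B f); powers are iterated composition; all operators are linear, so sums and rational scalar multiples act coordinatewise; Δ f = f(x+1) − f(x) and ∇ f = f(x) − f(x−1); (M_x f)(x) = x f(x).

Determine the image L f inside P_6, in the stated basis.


Δ f = -(35/3)x^4 - (70/3)x^3 - (70/3)x^2 - (35/3)x + 2/3
M_x f = -(7/3)x^6 + 3x^2
(Δ + M_x) f = -(7/3)x^6 - (35/3)x^4 - (70/3)x^3 - (61/3)x^2 - (35/3)x + 2/3

g(x) = -(7/3)x^6 - (35/3)x^4 - (70/3)x^3 - (61/3)x^2 - (35/3)x + 2/3


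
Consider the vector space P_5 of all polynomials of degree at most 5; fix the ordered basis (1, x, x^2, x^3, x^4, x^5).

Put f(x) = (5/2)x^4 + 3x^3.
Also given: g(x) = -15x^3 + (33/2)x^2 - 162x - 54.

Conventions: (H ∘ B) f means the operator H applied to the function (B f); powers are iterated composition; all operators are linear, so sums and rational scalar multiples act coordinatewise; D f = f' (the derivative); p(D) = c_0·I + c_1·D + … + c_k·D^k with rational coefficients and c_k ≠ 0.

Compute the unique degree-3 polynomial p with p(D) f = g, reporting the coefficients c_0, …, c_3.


D^0 f = (5/2)x^4 + 3x^3
D^1 f = 10x^3 + 9x^2
D^2 f = 30x^2 + 18x
D^3 f = 60x + 18
matching coefficients of g against c_0 f + c_1 Df + … from the top degree down determines the c_i
solution: c_0 = 0, c_1 = -3/2, c_2 = 1, c_3 = -3

c_0 = 0, c_1 = -3/2, c_2 = 1, c_3 = -3


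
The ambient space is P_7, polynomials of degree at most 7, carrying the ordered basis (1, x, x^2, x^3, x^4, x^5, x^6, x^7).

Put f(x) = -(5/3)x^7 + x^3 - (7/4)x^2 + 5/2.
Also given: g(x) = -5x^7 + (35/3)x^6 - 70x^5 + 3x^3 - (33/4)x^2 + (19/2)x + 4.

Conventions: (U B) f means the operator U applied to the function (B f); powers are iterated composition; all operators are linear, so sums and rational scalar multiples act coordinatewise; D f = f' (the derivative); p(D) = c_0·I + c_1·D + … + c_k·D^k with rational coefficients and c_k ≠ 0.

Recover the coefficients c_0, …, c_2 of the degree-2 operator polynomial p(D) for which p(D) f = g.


c_0 = 3, c_1 = -1, c_2 = 1

D^0 f = -(5/3)x^7 + x^3 - (7/4)x^2 + 5/2
D^1 f = -(35/3)x^6 + 3x^2 - (7/2)x
D^2 f = -70x^5 + 6x - 7/2
matching coefficients of g against c_0 f + c_1 Df + … from the top degree down determines the c_i
solution: c_0 = 3, c_1 = -1, c_2 = 1


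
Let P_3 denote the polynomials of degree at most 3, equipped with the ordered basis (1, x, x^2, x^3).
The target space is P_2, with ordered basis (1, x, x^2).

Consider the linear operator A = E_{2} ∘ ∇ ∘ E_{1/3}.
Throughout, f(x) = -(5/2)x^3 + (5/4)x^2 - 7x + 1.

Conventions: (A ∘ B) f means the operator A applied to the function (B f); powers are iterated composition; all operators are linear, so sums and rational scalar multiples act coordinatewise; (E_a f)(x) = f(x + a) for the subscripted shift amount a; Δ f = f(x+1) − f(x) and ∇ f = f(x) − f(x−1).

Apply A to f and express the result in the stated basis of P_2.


the image equals g(x) = -(15/2)x^2 - 25x - 113/4

E_{1/3} f = -(5/2)x^3 - (5/4)x^2 - 7x - 139/108
∇ E_{1/3} f = -(15/2)x^2 + 5x - 33/4
E_{2} ∇ E_{1/3} f = -(15/2)x^2 - 25x - 113/4


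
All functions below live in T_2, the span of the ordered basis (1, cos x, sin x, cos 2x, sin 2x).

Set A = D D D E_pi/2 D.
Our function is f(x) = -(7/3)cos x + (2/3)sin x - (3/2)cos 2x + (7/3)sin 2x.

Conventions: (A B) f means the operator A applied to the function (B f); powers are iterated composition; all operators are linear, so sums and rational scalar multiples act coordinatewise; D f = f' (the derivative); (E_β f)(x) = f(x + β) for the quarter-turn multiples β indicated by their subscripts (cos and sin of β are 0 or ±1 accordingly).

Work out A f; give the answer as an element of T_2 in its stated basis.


D f = (2/3)cos x + (7/3)sin x + (14/3)cos 2x + 3sin 2x
E_pi/2 D f = (7/3)cos x - (2/3)sin x - (14/3)cos 2x - 3sin 2x
D (E_pi/2 D) f = -(2/3)cos x - (7/3)sin x - 6cos 2x + (28/3)sin 2x
D D (E_pi/2 D) f = -(7/3)cos x + (2/3)sin x + (56/3)cos 2x + 12sin 2x
D D D (E_pi/2 D) f = (2/3)cos x + (7/3)sin x + 24cos 2x - (112/3)sin 2x

g(x) = (2/3)cos x + (7/3)sin x + 24cos 2x - (112/3)sin 2x


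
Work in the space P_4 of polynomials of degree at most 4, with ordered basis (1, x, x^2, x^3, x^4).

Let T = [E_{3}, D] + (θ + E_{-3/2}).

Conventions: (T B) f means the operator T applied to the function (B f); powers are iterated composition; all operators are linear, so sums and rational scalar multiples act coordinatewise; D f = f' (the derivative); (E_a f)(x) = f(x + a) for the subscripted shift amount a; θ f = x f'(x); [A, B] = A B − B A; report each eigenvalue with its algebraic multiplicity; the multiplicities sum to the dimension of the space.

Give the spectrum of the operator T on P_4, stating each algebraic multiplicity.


image of 1: 1
image of x: 2x - 3/2
image of x^2: 3x^2 - 3x + 9/4
image of x^3: 4x^3 - (9/2)x^2 + (27/4)x - 27/8
image of x^4: 5x^4 - 6x^3 + (27/2)x^2 - (27/2)x + 81/16
the matrix is upper triangular; its diagonal is (1, 2, 3, 4, 5)
for a triangular matrix the eigenvalues are the diagonal entries, with algebraic multiplicity their repetition count

λ = 1 (multiplicity 1), λ = 2 (multiplicity 1), λ = 3 (multiplicity 1), λ = 4 (multiplicity 1), λ = 5 (multiplicity 1)


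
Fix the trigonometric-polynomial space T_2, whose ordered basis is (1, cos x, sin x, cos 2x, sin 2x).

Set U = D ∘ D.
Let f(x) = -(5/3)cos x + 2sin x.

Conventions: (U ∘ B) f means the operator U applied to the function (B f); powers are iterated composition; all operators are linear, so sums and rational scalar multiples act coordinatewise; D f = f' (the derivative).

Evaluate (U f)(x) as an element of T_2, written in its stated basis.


the image equals g(x) = (5/3)cos x - 2sin x

D f = 2cos x + (5/3)sin x
D D f = (5/3)cos x - 2sin x


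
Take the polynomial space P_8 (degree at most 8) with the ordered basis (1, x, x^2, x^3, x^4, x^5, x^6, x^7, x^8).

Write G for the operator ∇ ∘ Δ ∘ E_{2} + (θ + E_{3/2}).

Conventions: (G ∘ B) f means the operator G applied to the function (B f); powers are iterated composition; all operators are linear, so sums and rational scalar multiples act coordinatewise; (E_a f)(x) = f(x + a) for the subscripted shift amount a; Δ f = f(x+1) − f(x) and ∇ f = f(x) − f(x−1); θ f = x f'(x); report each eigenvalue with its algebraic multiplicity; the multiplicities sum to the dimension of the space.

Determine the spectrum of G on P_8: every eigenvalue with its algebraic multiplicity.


image of 1: 1
image of x: 2x + 3/2
image of x^2: 3x^2 + 3x + 17/4
image of x^3: 4x^3 + (9/2)x^2 + (51/4)x + 123/8
image of x^4: 5x^4 + 6x^3 + (51/2)x^2 + (123/2)x + 881/16
image of x^5: 6x^5 + (15/2)x^4 + (85/2)x^3 + (615/4)x^2 + (4405/16)x + 6003/32
image of x^6: 7x^6 + 9x^5 + (255/4)x^4 + (615/2)x^3 + (13215/16)x^2 + (18009/16)x + 39257/64
image of x^7: 8x^7 + (21/2)x^6 + (357/4)x^5 + (4305/8)x^4 + (30835/16)x^3 + (126063/32)x^2 + (274799/64)x + 249483/128
image of x^8: 9x^8 + 12x^7 + 119x^6 + 861x^5 + (30835/8)x^4 + (42021/4)x^3 + (274799/16)x^2 + (249483/16)x + 1555361/256
the matrix is upper triangular; its diagonal is (1, 2, 3, 4, 5, 6, 7, 8, 9)
for a triangular matrix the eigenvalues are the diagonal entries, with algebraic multiplicity their repetition count

λ = 1 (multiplicity 1), λ = 2 (multiplicity 1), λ = 3 (multiplicity 1), λ = 4 (multiplicity 1), λ = 5 (multiplicity 1), λ = 6 (multiplicity 1), λ = 7 (multiplicity 1), λ = 8 (multiplicity 1), λ = 9 (multiplicity 1)


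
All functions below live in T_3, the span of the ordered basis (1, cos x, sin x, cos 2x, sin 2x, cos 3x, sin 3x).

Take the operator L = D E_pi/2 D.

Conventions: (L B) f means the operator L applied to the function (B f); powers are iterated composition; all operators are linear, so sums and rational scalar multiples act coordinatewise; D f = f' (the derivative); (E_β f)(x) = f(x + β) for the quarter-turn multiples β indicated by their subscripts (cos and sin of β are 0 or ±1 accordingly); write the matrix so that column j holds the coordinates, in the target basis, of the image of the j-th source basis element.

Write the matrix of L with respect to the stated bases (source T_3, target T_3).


the matrix is [[0, 0, 0, 0, 0, 0, 0]; [0, 0, -1, 0, 0, 0, 0]; [0, 1, 0, 0, 0, 0, 0]; [0, 0, 0, 4, 0, 0, 0]; [0, 0, 0, 0, 4, 0, 0]; [0, 0, 0, 0, 0, 0, 9]; [0, 0, 0, 0, 0, -9, 0]] (rows listed top to bottom)

image of 1: 0
image of cos x: sin x
image of sin x: -cos x
image of cos 2x: 4cos 2x
image of sin 2x: 4sin 2x
image of cos 3x: -9sin 3x
image of sin 3x: 9cos 3x
each image's coordinates form column j of the matrix


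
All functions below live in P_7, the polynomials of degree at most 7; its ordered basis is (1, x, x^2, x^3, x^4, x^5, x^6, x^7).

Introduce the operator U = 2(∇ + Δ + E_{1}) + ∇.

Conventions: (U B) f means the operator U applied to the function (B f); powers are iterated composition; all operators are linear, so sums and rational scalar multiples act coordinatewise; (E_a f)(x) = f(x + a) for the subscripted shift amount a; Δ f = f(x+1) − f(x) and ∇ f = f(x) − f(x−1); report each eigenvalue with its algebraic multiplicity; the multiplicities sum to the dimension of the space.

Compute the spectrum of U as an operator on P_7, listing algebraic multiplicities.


image of 1: 2
image of x: 2x + 7
image of x^2: 2x^2 + 14x + 1
image of x^3: 2x^3 + 21x^2 + 3x + 7
image of x^4: 2x^4 + 28x^3 + 6x^2 + 28x + 1
image of x^5: 2x^5 + 35x^4 + 10x^3 + 70x^2 + 5x + 7
image of x^6: 2x^6 + 42x^5 + 15x^4 + 140x^3 + 15x^2 + 42x + 1
image of x^7: 2x^7 + 49x^6 + 21x^5 + 245x^4 + 35x^3 + 147x^2 + 7x + 7
the matrix is upper triangular; its diagonal is (2, 2, 2, 2, 2, 2, 2, 2)
for a triangular matrix the eigenvalues are the diagonal entries, with algebraic multiplicity their repetition count

λ = 2 (multiplicity 8)


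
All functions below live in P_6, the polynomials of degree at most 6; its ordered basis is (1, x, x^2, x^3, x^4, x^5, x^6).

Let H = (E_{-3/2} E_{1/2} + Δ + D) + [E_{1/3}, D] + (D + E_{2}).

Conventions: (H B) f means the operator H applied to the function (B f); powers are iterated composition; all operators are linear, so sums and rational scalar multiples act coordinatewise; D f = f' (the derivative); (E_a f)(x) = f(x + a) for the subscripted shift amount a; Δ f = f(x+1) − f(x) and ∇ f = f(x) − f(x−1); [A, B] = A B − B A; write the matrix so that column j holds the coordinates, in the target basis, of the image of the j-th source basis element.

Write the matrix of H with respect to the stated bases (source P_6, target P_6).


image of 1: 2
image of x: 2x + 4
image of x^2: 2x^2 + 8x + 6
image of x^3: 2x^3 + 12x^2 + 18x + 8
image of x^4: 2x^4 + 16x^3 + 36x^2 + 32x + 18
image of x^5: 2x^5 + 20x^4 + 60x^3 + 80x^2 + 90x + 32
image of x^6: 2x^6 + 24x^5 + 90x^4 + 160x^3 + 270x^2 + 192x + 66
each image's coordinates form column j of the matrix

the matrix is [[2, 4, 6, 8, 18, 32, 66]; [0, 2, 8, 18, 32, 90, 192]; [0, 0, 2, 12, 36, 80, 270]; [0, 0, 0, 2, 16, 60, 160]; [0, 0, 0, 0, 2, 20, 90]; [0, 0, 0, 0, 0, 2, 24]; [0, 0, 0, 0, 0, 0, 2]] (rows listed top to bottom)


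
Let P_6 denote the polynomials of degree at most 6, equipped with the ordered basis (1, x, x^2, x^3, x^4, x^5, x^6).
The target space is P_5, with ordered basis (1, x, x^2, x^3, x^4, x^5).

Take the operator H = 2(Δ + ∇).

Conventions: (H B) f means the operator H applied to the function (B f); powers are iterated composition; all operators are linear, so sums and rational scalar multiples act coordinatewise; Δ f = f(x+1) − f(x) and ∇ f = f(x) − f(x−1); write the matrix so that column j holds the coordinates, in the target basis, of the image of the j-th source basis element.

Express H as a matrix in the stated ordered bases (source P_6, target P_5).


image of 1: 0
image of x: 4
image of x^2: 8x
image of x^3: 12x^2 + 4
image of x^4: 16x^3 + 16x
image of x^5: 20x^4 + 40x^2 + 4
image of x^6: 24x^5 + 80x^3 + 24x
each image's coordinates form column j of the matrix

the matrix is [[0, 4, 0, 4, 0, 4, 0]; [0, 0, 8, 0, 16, 0, 24]; [0, 0, 0, 12, 0, 40, 0]; [0, 0, 0, 0, 16, 0, 80]; [0, 0, 0, 0, 0, 20, 0]; [0, 0, 0, 0, 0, 0, 24]] (rows listed top to bottom)


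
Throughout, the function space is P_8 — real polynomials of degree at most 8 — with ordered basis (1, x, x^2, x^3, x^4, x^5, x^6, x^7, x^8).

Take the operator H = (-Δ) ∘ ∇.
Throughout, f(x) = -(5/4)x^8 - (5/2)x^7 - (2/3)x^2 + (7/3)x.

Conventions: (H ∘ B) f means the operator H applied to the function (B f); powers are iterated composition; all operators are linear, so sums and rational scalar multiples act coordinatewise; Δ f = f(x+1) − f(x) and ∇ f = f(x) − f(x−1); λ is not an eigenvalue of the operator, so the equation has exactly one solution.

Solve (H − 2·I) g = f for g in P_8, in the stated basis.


the image equals g(x) = (5/8)x^8 + (5/4)x^7 - (35/2)x^6 - (105/4)x^5 + (875/4)x^4 + (875/4)x^3 - (6403/6)x^2 - (6419/12)x + 20767/24

write g with unknown coordinates in the stated basis and equate coefficients in (H − 2·I) g = f
solving from the highest basis element down gives g = (5/8)x^8 + (5/4)x^7 - (35/2)x^6 - (105/4)x^5 + (875/4)x^4 + (875/4)x^3 - (6403/6)x^2 - (6419/12)x + 20767/24
check: H g = -35x^6 - (105/2)x^5 + (875/2)x^4 + (875/2)x^3 - 2135x^2 - (2135/2)x + 20767/12
so H g − 2·g = -(5/4)x^8 - (5/2)x^7 - (2/3)x^2 + (7/3)x = f ✓


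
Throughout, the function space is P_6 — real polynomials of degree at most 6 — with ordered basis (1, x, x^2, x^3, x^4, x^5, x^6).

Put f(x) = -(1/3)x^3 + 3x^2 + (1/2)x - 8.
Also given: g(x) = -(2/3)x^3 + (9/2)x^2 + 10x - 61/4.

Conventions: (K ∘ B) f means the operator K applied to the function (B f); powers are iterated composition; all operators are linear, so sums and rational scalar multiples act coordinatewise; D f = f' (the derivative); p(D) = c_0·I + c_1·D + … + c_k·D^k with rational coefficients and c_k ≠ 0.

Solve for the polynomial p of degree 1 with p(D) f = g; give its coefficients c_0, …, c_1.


c_0 = 2, c_1 = 3/2

D^0 f = -(1/3)x^3 + 3x^2 + (1/2)x - 8
D^1 f = -x^2 + 6x + 1/2
matching coefficients of g against c_0 f + c_1 Df + … from the top degree down determines the c_i
solution: c_0 = 2, c_1 = 3/2


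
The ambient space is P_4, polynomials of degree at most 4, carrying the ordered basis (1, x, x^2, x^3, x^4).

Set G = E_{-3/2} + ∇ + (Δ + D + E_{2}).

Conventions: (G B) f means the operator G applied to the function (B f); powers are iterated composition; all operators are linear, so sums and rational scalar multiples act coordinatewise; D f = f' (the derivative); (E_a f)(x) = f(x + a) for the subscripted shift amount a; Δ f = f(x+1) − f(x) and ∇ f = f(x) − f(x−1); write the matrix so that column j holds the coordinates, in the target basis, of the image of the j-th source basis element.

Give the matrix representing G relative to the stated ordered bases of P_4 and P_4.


image of 1: 2
image of x: 2x + 7/2
image of x^2: 2x^2 + 7x + 25/4
image of x^3: 2x^3 + (21/2)x^2 + (75/4)x + 53/8
image of x^4: 2x^4 + 14x^3 + (75/2)x^2 + (53/2)x + 337/16
each image's coordinates form column j of the matrix

the matrix is [[2, 7/2, 25/4, 53/8, 337/16]; [0, 2, 7, 75/4, 53/2]; [0, 0, 2, 21/2, 75/2]; [0, 0, 0, 2, 14]; [0, 0, 0, 0, 2]] (rows listed top to bottom)


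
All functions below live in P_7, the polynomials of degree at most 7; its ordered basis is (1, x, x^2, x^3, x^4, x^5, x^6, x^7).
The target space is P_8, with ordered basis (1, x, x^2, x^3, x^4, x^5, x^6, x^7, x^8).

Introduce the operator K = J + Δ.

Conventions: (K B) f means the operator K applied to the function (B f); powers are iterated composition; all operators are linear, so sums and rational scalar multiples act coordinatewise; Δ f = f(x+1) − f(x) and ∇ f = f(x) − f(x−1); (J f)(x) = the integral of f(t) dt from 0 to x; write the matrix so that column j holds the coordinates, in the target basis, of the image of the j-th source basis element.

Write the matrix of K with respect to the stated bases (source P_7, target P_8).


image of 1: x
image of x: (1/2)x^2 + 1
image of x^2: (1/3)x^3 + 2x + 1
image of x^3: (1/4)x^4 + 3x^2 + 3x + 1
image of x^4: (1/5)x^5 + 4x^3 + 6x^2 + 4x + 1
image of x^5: (1/6)x^6 + 5x^4 + 10x^3 + 10x^2 + 5x + 1
image of x^6: (1/7)x^7 + 6x^5 + 15x^4 + 20x^3 + 15x^2 + 6x + 1
image of x^7: (1/8)x^8 + 7x^6 + 21x^5 + 35x^4 + 35x^3 + 21x^2 + 7x + 1
each image's coordinates form column j of the matrix

the matrix is [[0, 1, 1, 1, 1, 1, 1, 1]; [1, 0, 2, 3, 4, 5, 6, 7]; [0, 1/2, 0, 3, 6, 10, 15, 21]; [0, 0, 1/3, 0, 4, 10, 20, 35]; [0, 0, 0, 1/4, 0, 5, 15, 35]; [0, 0, 0, 0, 1/5, 0, 6, 21]; [0, 0, 0, 0, 0, 1/6, 0, 7]; [0, 0, 0, 0, 0, 0, 1/7, 0]; [0, 0, 0, 0, 0, 0, 0, 1/8]] (rows listed top to bottom)


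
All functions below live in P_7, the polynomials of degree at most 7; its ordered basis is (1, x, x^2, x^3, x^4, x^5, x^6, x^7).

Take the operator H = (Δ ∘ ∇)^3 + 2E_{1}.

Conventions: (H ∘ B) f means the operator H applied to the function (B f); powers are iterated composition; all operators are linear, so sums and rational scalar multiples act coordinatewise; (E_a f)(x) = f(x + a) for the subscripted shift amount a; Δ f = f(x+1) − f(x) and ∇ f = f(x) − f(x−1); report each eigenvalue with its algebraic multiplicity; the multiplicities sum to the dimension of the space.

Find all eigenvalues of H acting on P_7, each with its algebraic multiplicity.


image of 1: 2
image of x: 2x + 2
image of x^2: 2x^2 + 4x + 2
image of x^3: 2x^3 + 6x^2 + 6x + 2
image of x^4: 2x^4 + 8x^3 + 12x^2 + 8x + 2
image of x^5: 2x^5 + 10x^4 + 20x^3 + 20x^2 + 10x + 2
image of x^6: 2x^6 + 12x^5 + 30x^4 + 40x^3 + 30x^2 + 12x + 722
image of x^7: 2x^7 + 14x^6 + 42x^5 + 70x^4 + 70x^3 + 42x^2 + 5054x + 2
the matrix is upper triangular; its diagonal is (2, 2, 2, 2, 2, 2, 2, 2)
for a triangular matrix the eigenvalues are the diagonal entries, with algebraic multiplicity their repetition count

λ = 2 (multiplicity 8)


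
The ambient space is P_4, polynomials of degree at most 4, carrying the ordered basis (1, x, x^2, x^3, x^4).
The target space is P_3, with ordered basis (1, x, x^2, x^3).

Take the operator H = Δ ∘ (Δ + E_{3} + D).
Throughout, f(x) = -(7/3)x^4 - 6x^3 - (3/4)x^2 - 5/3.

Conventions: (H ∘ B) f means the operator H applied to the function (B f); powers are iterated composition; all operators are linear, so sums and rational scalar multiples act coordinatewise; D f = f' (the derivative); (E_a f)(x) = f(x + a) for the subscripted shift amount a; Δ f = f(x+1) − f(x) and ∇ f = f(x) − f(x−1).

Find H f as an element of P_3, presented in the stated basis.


Δ f = -(28/3)x^3 - 32x^2 - (173/6)x - 109/12
E_{3} f = -(7/3)x^4 - 34x^3 - (723/4)x^2 - (837/2)x - 4313/12
D f = -(28/3)x^3 - 18x^2 - (3/2)x
(Δ + E_{3} + D) f = -(7/3)x^4 - (158/3)x^3 - (923/4)x^2 - (2693/6)x - 737/2
Δ (Δ + E_{3} + D) f = -(28/3)x^3 - 172x^2 - (3773/6)x - 8815/12

g(x) = -(28/3)x^3 - 172x^2 - (3773/6)x - 8815/12


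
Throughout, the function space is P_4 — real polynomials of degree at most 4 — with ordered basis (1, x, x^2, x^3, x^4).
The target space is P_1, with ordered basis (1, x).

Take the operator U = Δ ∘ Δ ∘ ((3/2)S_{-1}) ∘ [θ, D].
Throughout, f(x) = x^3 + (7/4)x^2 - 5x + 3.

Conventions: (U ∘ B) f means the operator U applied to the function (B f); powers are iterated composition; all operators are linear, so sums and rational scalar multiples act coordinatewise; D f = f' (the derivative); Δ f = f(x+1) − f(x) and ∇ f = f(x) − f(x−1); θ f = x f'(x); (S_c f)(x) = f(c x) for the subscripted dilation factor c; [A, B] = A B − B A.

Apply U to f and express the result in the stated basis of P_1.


D f = 3x^2 + (7/2)x - 5
θ D f = 6x^2 + (7/2)x
θ f = 3x^3 + (7/2)x^2 - 5x
D θ f = 9x^2 + 7x - 5
[θ, D] f = -3x^2 - (7/2)x + 5
S_{-1} [θ, D] f = -3x^2 + (7/2)x + 5
((3/2)S_{-1}) [θ, D] f = -(9/2)x^2 + (21/4)x + 15/2
Δ ((3/2)S_{-1}) [θ, D] f = -9x + 3/4
Δ Δ ((3/2)S_{-1}) [θ, D] f = -9

the image equals g(x) = -9


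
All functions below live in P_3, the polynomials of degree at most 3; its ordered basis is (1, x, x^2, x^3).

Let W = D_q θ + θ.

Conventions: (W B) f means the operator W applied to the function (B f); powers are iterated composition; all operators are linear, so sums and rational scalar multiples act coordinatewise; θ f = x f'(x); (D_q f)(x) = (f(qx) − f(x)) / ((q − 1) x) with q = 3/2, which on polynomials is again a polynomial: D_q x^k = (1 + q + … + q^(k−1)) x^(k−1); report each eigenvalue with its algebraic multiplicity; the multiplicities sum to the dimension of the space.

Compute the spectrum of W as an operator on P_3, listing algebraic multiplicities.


λ = 0 (multiplicity 1), λ = 1 (multiplicity 1), λ = 2 (multiplicity 1), λ = 3 (multiplicity 1)

image of 1: 0
image of x: x + 1
image of x^2: 2x^2 + 5x
image of x^3: 3x^3 + (57/4)x^2
the matrix is upper triangular; its diagonal is (0, 1, 2, 3)
for a triangular matrix the eigenvalues are the diagonal entries, with algebraic multiplicity their repetition count


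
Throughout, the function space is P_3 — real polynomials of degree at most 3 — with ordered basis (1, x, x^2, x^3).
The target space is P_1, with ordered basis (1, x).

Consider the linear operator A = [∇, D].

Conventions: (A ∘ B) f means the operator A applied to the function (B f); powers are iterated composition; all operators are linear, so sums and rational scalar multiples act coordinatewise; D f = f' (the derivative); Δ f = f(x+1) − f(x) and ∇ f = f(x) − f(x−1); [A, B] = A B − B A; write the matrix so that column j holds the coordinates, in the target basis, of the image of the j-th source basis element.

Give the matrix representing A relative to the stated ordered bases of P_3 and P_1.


image of 1: 0
image of x: 0
image of x^2: 0
image of x^3: 0
each image's coordinates form column j of the matrix

the matrix is [[0, 0, 0, 0]; [0, 0, 0, 0]] (rows listed top to bottom)


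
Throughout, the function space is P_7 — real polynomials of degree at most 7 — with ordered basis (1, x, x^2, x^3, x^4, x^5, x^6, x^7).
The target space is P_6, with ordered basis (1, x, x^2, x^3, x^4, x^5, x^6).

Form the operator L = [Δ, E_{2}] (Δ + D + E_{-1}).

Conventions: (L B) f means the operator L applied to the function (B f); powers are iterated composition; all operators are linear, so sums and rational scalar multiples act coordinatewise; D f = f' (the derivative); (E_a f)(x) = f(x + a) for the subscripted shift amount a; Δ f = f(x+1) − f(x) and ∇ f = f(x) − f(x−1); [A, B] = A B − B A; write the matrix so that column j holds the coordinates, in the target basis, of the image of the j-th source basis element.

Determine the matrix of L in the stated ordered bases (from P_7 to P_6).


the matrix is [[0, 0, 0, 0, 0, 0, 0, 0]; [0, 0, 0, 0, 0, 0, 0, 0]; [0, 0, 0, 0, 0, 0, 0, 0]; [0, 0, 0, 0, 0, 0, 0, 0]; [0, 0, 0, 0, 0, 0, 0, 0]; [0, 0, 0, 0, 0, 0, 0, 0]; [0, 0, 0, 0, 0, 0, 0, 0]] (rows listed top to bottom)

image of 1: 0
image of x: 0
image of x^2: 0
image of x^3: 0
image of x^4: 0
image of x^5: 0
image of x^6: 0
image of x^7: 0
each image's coordinates form column j of the matrix


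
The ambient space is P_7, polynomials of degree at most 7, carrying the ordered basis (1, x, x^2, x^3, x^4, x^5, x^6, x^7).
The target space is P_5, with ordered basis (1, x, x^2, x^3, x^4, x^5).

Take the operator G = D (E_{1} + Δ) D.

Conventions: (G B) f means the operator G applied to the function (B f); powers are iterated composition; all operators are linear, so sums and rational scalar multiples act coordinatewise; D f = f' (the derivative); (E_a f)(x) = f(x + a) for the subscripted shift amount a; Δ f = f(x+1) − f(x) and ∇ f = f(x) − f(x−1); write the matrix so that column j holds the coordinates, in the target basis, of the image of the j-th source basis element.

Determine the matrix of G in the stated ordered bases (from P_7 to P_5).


the matrix is [[0, 0, 2, 12, 24, 40, 60, 84]; [0, 0, 0, 6, 48, 120, 240, 420]; [0, 0, 0, 0, 12, 120, 360, 840]; [0, 0, 0, 0, 0, 20, 240, 840]; [0, 0, 0, 0, 0, 0, 30, 420]; [0, 0, 0, 0, 0, 0, 0, 42]] (rows listed top to bottom)

image of 1: 0
image of x: 0
image of x^2: 2
image of x^3: 6x + 12
image of x^4: 12x^2 + 48x + 24
image of x^5: 20x^3 + 120x^2 + 120x + 40
image of x^6: 30x^4 + 240x^3 + 360x^2 + 240x + 60
image of x^7: 42x^5 + 420x^4 + 840x^3 + 840x^2 + 420x + 84
each image's coordinates form column j of the matrix


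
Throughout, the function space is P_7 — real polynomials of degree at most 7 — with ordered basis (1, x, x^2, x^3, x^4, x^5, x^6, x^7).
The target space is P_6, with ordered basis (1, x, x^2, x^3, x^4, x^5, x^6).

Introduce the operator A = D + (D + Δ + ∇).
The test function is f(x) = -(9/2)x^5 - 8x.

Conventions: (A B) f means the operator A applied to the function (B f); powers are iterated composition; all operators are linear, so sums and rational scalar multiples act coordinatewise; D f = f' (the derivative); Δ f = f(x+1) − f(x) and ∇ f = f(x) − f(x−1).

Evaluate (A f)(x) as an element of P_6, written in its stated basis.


the result is g(x) = -90x^4 - 90x^2 - 41

D f = -(45/2)x^4 - 8
D f = -(45/2)x^4 - 8
Δ f = -(45/2)x^4 - 45x^3 - 45x^2 - (45/2)x - 25/2
∇ f = -(45/2)x^4 + 45x^3 - 45x^2 + (45/2)x - 25/2
(D + Δ + ∇) f = -(135/2)x^4 - 90x^2 - 33
(D + (D + Δ + ∇)) f = -90x^4 - 90x^2 - 41


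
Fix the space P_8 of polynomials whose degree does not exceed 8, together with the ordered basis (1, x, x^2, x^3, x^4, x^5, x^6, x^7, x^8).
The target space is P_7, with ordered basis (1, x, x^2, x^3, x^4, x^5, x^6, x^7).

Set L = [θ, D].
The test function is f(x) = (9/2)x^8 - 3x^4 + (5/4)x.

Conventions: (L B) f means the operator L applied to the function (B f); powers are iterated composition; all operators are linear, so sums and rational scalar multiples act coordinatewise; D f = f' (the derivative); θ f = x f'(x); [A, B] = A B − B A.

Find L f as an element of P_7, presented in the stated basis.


D f = 36x^7 - 12x^3 + 5/4
θ D f = 252x^7 - 36x^3
θ f = 36x^8 - 12x^4 + (5/4)x
D θ f = 288x^7 - 48x^3 + 5/4
[θ, D] f = -36x^7 + 12x^3 - 5/4

the image equals g(x) = -36x^7 + 12x^3 - 5/4


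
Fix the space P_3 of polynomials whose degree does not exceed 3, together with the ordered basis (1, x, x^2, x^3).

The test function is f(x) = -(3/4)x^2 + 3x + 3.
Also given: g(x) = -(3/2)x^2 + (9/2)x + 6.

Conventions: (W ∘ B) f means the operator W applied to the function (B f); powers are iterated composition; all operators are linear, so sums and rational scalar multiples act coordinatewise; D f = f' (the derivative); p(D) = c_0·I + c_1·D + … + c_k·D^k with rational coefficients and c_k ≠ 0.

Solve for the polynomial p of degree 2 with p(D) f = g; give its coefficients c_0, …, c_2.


c_0 = 2, c_1 = 1, c_2 = 2

D^0 f = -(3/4)x^2 + 3x + 3
D^1 f = -(3/2)x + 3
D^2 f = -3/2
matching coefficients of g against c_0 f + c_1 Df + … from the top degree down determines the c_i
solution: c_0 = 2, c_1 = 1, c_2 = 2
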